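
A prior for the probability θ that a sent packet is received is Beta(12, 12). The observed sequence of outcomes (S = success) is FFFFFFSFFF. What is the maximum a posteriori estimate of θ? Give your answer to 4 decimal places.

Prior: Beta(12, 12).
Data: 1 success in 10 trials (from the sequence). The binomial likelihood contributes θ(1−θ)^9, so the posterior is Beta(12+1, 12+9) = Beta(13, 21).
For Beta(a, b) with a, b > 1 the mode is (a−1)/(a+b−2) = 12/32 ≈ 0.3750.

θ̂_MAP = 0.3750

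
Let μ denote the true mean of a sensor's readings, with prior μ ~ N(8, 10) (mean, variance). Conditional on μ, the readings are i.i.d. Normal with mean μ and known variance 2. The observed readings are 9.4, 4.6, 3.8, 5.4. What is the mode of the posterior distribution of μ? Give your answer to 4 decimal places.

n = 4; x̄ = (9.4 + 4.6 + 3.8 + 5.4)/4 = 23.2/4 = 5.8.
For a Normal prior and Normal likelihood with known variance, the posterior is Normal; its mode equals its mean, the precision-weighted average.
Prior precision 1/σ₀² = 1/10 = 0.1; data precision n/σ² = 4/2 = 2.
μ̂ = (0.1·8 + 2·5.8) / (0.1 + 2) = 12.4/2.1 = 124/21 ≈ 5.9048.

μ̂_MAP = 5.9048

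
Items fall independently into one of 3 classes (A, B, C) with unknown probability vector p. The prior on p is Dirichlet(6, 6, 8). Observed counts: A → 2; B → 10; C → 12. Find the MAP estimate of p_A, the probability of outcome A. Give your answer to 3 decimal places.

The posterior is Dirichlet(αᵢ + nᵢ) = Dirichlet(8, 16, 20).
For a Dirichlet(a₁,…,a_K) with all aᵢ > 1, the mode has j-th component (aⱼ − 1)/(Σaᵢ − K).
Here Σaᵢ = 44 and K = 3, so p_A = (8 − 1)/(44 − 3) = 7/41 ≈ 0.171.

MAP estimate of p_A = 0.171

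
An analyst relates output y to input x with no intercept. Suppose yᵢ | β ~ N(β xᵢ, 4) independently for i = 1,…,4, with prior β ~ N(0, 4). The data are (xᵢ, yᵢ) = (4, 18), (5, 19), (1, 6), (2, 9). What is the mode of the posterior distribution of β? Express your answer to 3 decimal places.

log p(β | y) = −Σ(yᵢ − βxᵢ)²/(2·4) − β²/(2·4) + const.
Setting the derivative to zero: Σxᵢ(yᵢ − βxᵢ)/4 − β/4 = 0, so β = Σxᵢyᵢ / (Σxᵢ² + σ²/τ²).
Σxᵢyᵢ = 4·18 + 5·19 + 1·6 + 2·9 = 191; Σxᵢ² = 46; σ²/τ² = 1.
β̂_MAP = 191 / (46 + 1) = 191/47 ≈ 4.064.

β̂_MAP = 4.064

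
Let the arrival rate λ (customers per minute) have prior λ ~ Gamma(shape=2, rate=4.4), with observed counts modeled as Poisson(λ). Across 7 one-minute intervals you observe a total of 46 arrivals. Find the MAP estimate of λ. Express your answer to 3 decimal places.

Σxᵢ = 46, n = 7.
Posterior ∝ λe^(−4.4λ) · λ^46e^(−7λ) = λ^47e^(−11.4λ), i.e. Gamma(shape=48, rate=11.4).
The mode of a Gamma(a, b) with a ≥ 1 (shape–rate) is (a−1)/b = 47/11.4 ≈ 4.123.

λ̂_MAP = 4.123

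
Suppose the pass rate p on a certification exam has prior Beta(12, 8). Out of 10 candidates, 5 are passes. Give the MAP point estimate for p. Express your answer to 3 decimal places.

p̂_MAP = 0.571

Prior: Beta(12, 8).
Data: 5 successes in 10 trials. The binomial likelihood contributes p^5(1−p)^5, so the posterior is Beta(12+5, 8+5) = Beta(17, 13).
For Beta(a, b) with a, b > 1 the mode is (a−1)/(a+b−2) = 16/28 ≈ 0.571.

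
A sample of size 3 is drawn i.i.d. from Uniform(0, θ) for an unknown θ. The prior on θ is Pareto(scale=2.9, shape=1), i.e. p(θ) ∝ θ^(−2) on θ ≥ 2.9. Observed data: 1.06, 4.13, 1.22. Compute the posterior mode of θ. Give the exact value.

θ̂_MAP = 4.13

The Uniform(0, θ) likelihood is θ^(−n) for θ ≥ max(xᵢ), zero otherwise. Here max(xᵢ) = 4.13.
Posterior ∝ θ^(−2) · θ^(−3) = θ^(−5) on θ ≥ max(2.9, 4.13) = 4.13.
This density is strictly decreasing in θ, so the posterior mode lies at the lower boundary of the support.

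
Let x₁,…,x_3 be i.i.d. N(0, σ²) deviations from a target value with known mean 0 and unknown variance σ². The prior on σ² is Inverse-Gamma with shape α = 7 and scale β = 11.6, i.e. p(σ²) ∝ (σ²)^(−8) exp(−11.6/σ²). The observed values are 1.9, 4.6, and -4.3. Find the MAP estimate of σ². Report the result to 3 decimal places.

Sum of squared deviations about the known mean: SS = (1.9−0)² + (4.6−0)² + (-4.3−0)² = 43.26.
The Normal likelihood contributes (σ²)^(−n/2) exp(−SS/(2σ²)), so the posterior is Inverse-Gamma(α + n/2, β + SS/2) = Inverse-Gamma(8.5, 33.23).
The mode of Inverse-Gamma(a, b) is b/(a+1) = 33.23/9.5 ≈ 3.498.

σ̂²_MAP = 3.498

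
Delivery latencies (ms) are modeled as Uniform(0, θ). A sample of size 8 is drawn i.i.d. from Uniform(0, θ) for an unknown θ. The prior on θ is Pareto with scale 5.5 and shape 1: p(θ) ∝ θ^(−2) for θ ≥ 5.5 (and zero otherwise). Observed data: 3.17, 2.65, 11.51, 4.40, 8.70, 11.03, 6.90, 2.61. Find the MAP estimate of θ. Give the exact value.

The Uniform(0, θ) likelihood is θ^(−n) for θ ≥ max(xᵢ), zero otherwise. Here max(xᵢ) = 11.51.
Posterior ∝ θ^(−2) · θ^(−8) = θ^(−10) on θ ≥ max(5.5, 11.51) = 11.51.
This density is strictly decreasing in θ, so the posterior mode lies at the lower boundary of the support.

θ̂_MAP = 11.51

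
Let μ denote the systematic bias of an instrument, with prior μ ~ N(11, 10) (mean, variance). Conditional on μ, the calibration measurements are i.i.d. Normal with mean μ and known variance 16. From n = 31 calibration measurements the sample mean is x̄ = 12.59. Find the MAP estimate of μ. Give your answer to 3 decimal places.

n = 31, x̄ = 12.59.
For a Normal prior and Normal likelihood with known variance, the posterior is Normal; its mode equals its mean, the precision-weighted average.
Prior precision 1/σ₀² = 1/10 = 0.1; data precision n/σ² = 31/16 = 1.9375.
μ̂ = (0.1·11 + 1.9375·12.59) / (0.1 + 1.9375) = 25.493125/2.0375 = 40789/3260 ≈ 12.512.

μ̂_MAP = 12.512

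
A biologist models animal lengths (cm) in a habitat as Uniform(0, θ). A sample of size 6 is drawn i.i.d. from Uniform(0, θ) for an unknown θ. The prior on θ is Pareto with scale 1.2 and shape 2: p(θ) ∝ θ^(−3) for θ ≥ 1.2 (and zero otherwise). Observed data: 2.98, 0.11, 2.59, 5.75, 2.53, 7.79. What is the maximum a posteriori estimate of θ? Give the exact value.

The Uniform(0, θ) likelihood is θ^(−n) for θ ≥ max(xᵢ), zero otherwise. Here max(xᵢ) = 7.79.
Posterior ∝ θ^(−3) · θ^(−6) = θ^(−9) on θ ≥ max(1.2, 7.79) = 7.79.
This density is strictly decreasing in θ, so the posterior mode lies at the lower boundary of the support.

θ̂_MAP = 7.79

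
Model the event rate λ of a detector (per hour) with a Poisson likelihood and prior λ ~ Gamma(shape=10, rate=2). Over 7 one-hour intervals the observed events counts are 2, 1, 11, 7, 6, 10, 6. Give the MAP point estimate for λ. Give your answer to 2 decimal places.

λ̂_MAP = 5.78

Σxᵢ = 2+1+11+7+6+10+6 = 43, with n = 7.
Posterior ∝ λ^9e^(−2λ) · λ^43e^(−7λ) = λ^52e^(−9λ), i.e. Gamma(shape=53, rate=9).
The mode of a Gamma(a, b) with a ≥ 1 (shape–rate) is (a−1)/b = 52/9 ≈ 5.78.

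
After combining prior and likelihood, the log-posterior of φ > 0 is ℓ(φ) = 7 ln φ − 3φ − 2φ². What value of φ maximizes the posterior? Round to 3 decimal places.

ℓ'(φ) = 7/φ − 3 − 4φ. Setting this to zero and multiplying by φ: 4φ² + 3φ − 7 = 0.
φ = (−3 + √(3² + 4·4·7)) / (2·4) = (−3 + √121) / 8 = (−3 + 11)/8 = 1.
ℓ''(φ) = −7/φ² − 4 < 0, confirming a maximum.

φ̂_MAP = 1.000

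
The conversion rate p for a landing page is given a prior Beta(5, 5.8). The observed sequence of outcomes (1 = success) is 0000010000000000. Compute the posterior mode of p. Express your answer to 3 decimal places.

Prior: Beta(5, 5.8).
Data: 1 success in 16 trials (from the sequence). The binomial likelihood contributes p(1−p)^15, so the posterior is Beta(5+1, 5.8+15) = Beta(6, 20.8).
For Beta(a, b) with a, b > 1 the mode is (a−1)/(a+b−2) = 5/24.8 ≈ 0.202.

p̂_MAP = 0.202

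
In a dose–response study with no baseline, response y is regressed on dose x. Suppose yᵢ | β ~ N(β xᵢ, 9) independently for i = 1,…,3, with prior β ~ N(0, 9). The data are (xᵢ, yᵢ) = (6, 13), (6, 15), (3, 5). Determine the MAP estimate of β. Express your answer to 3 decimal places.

β̂_MAP = 2.232

log p(β | y) = −Σ(yᵢ − βxᵢ)²/(2·9) − β²/(2·9) + const.
Setting the derivative to zero: Σxᵢ(yᵢ − βxᵢ)/9 − β/9 = 0, so β = Σxᵢyᵢ / (Σxᵢ² + σ²/τ²).
Σxᵢyᵢ = 6·13 + 6·15 + 3·5 = 183; Σxᵢ² = 81; σ²/τ² = 1.
β̂_MAP = 183 / (81 + 1) = 183/82 ≈ 2.232.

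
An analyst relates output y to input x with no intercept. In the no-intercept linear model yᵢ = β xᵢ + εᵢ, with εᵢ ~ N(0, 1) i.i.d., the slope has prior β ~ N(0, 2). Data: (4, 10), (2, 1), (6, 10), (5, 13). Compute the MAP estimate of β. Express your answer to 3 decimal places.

β̂_MAP = 2.049

log p(β | y) = −Σ(yᵢ − βxᵢ)²/(2·1) − β²/(2·2) + const.
Setting the derivative to zero: Σxᵢ(yᵢ − βxᵢ)/1 − β/2 = 0, so β = Σxᵢyᵢ / (Σxᵢ² + σ²/τ²).
Σxᵢyᵢ = 4·10 + 2·1 + 6·10 + 5·13 = 167; Σxᵢ² = 81; σ²/τ² = 0.5.
β̂_MAP = 167 / (81 + 0.5) = 167/81.5 ≈ 2.049.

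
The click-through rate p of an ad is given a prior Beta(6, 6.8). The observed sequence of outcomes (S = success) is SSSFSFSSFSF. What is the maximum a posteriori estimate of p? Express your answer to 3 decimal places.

Prior: Beta(6, 6.8).
Data: 7 successes in 11 trials (from the sequence). The binomial likelihood contributes p^7(1−p)^4, so the posterior is Beta(6+7, 6.8+4) = Beta(13, 10.8).
For Beta(a, b) with a, b > 1 the mode is (a−1)/(a+b−2) = 12/21.8 ≈ 0.550.

p̂_MAP = 0.550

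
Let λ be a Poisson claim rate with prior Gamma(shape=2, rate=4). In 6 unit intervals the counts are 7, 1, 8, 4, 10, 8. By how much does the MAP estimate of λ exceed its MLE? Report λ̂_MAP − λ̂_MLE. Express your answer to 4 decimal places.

Σxᵢ = 38. Posterior is Gamma(40, 10); MAP = (40−1)/10 = 39/10 ≈ 3.90000.
MLE = x̄ = 38/6 ≈ 6.33333.
Difference = 39/10 − 38/6 = -73/30 ≈ -2.4333.

MAP − MLE = -2.4333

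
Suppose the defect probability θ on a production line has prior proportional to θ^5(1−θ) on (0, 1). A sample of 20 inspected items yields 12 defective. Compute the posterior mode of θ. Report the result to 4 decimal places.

θ̂_MAP = 0.6538

The prior density ∝ θ^5(1−θ)^1 is the kernel of Beta(6, 2).
Data: 12 successes in 20 trials. The binomial likelihood contributes θ^12(1−θ)^8, so the posterior is Beta(6+12, 2+8) = Beta(18, 10).
For Beta(a, b) with a, b > 1 the mode is (a−1)/(a+b−2) = 17/26 ≈ 0.6538.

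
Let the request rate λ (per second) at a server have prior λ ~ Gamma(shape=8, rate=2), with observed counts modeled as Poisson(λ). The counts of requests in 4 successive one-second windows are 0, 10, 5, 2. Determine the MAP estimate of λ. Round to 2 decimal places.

Σxᵢ = 0+10+5+2 = 17, with n = 4.
Posterior ∝ λ^7e^(−2λ) · λ^17e^(−4λ) = λ^24e^(−6λ), i.e. Gamma(shape=25, rate=6).
The mode of a Gamma(a, b) with a ≥ 1 (shape–rate) is (a−1)/b = 24/6 ≈ 4.00.

λ̂_MAP = 4.00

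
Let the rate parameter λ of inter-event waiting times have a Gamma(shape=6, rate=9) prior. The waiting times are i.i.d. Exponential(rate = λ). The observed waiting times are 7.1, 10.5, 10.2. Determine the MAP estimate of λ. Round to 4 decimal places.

The Exponential(rate=λ) likelihood is ∝ λ^n e^(−λΣtᵢ). Here n = 3 and Σtᵢ = 7.1 + 10.5 + 10.2 = 27.8.
Posterior ∝ λ^5e^(−9λ) · λ^3e^(−27.8λ) = λ^8e^(−36.8λ), i.e. Gamma(9, 36.8).
Mode = (a−1)/b = 8/36.8 ≈ 0.2174.

λ̂_MAP = 0.2174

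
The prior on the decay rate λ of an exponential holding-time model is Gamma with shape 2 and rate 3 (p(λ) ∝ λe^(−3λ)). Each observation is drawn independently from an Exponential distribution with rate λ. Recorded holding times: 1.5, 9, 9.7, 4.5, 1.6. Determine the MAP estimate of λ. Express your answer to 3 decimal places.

The Exponential(rate=λ) likelihood is ∝ λ^n e^(−λΣtᵢ). Here n = 5 and Σtᵢ = 1.5 + 9 + 9.7 + 4.5 + 1.6 = 26.3.
Posterior ∝ λe^(−3λ) · λ^5e^(−26.3λ) = λ^6e^(−29.3λ), i.e. Gamma(7, 29.3).
Mode = (a−1)/b = 6/29.3 ≈ 0.205.

λ̂_MAP = 0.205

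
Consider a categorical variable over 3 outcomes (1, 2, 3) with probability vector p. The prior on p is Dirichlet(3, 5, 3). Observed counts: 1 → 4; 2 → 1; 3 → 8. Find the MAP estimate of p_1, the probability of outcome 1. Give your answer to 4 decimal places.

MAP estimate: 0.2857

The posterior is Dirichlet(αᵢ + nᵢ) = Dirichlet(7, 6, 11).
For a Dirichlet(a₁,…,a_K) with all aᵢ > 1, the mode has j-th component (aⱼ − 1)/(Σaᵢ − K).
Here Σaᵢ = 24 and K = 3, so p_1 = (7 − 1)/(24 − 3) = 6/21 ≈ 0.2857.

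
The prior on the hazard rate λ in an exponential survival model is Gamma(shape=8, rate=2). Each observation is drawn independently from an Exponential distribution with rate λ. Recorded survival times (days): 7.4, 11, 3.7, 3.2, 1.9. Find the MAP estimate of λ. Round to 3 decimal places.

λ̂_MAP = 0.411

The Exponential(rate=λ) likelihood is ∝ λ^n e^(−λΣtᵢ). Here n = 5 and Σtᵢ = 7.4 + 11 + 3.7 + 3.2 + 1.9 = 27.2.
Posterior ∝ λ^7e^(−2λ) · λ^5e^(−27.2λ) = λ^12e^(−29.2λ), i.e. Gamma(13, 29.2).
Mode = (a−1)/b = 12/29.2 ≈ 0.411.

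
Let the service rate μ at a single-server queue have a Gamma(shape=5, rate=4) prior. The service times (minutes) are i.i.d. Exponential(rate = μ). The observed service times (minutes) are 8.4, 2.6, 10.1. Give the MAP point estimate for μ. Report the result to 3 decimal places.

μ̂_MAP = 0.279

The Exponential(rate=μ) likelihood is ∝ μ^n e^(−μΣtᵢ). Here n = 3 and Σtᵢ = 8.4 + 2.6 + 10.1 = 21.1.
Posterior ∝ μ^4e^(−4μ) · μ^3e^(−21.1μ) = μ^7e^(−25.1μ), i.e. Gamma(8, 25.1).
Mode = (a−1)/b = 7/25.1 ≈ 0.279.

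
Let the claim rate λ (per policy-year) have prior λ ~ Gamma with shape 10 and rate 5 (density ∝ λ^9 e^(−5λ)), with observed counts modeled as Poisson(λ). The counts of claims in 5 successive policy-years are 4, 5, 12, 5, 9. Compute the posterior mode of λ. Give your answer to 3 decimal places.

Σxᵢ = 4+5+12+5+9 = 35, with n = 5.
Posterior ∝ λ^9e^(−5λ) · λ^35e^(−5λ) = λ^44e^(−10λ), i.e. Gamma(shape=45, rate=10).
The mode of a Gamma(a, b) with a ≥ 1 (shape–rate) is (a−1)/b = 44/10 ≈ 4.400.

λ̂_MAP = 4.400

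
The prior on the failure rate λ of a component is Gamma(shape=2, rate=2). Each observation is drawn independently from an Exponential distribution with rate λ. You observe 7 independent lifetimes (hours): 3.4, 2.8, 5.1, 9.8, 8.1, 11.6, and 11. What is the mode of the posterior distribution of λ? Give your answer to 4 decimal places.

λ̂_MAP = 0.1487

The Exponential(rate=λ) likelihood is ∝ λ^n e^(−λΣtᵢ). Here n = 7 and Σtᵢ = 3.4 + 2.8 + 5.1 + 9.8 + 8.1 + 11.6 + 11 = 51.8.
Posterior ∝ λe^(−2λ) · λ^7e^(−51.8λ) = λ^8e^(−53.8λ), i.e. Gamma(9, 53.8).
Mode = (a−1)/b = 8/53.8 ≈ 0.1487.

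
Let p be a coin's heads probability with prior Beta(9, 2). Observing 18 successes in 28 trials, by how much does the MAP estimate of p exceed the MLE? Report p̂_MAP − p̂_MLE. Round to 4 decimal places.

Posterior is Beta(27, 12); MAP = (27−1)/(39−2) = 26/37 ≈ 0.70270.
MLE ignores the prior: p̂_MLE = k/n = 18/28 ≈ 0.64286.
Difference = 26/37 − 18/28 = 31/518 ≈ 0.0598.

MAP − MLE = 0.0598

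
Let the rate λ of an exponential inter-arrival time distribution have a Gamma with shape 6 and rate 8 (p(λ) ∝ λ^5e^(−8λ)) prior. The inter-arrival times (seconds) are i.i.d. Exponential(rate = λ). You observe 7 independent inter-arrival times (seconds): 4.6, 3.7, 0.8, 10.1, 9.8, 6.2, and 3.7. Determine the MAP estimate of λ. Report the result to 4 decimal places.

The Exponential(rate=λ) likelihood is ∝ λ^n e^(−λΣtᵢ). Here n = 7 and Σtᵢ = 4.6 + 3.7 + 0.8 + 10.1 + 9.8 + 6.2 + 3.7 = 38.9.
Posterior ∝ λ^5e^(−8λ) · λ^7e^(−38.9λ) = λ^12e^(−46.9λ), i.e. Gamma(13, 46.9).
Mode = (a−1)/b = 12/46.9 ≈ 0.2559.

λ̂_MAP = 0.2559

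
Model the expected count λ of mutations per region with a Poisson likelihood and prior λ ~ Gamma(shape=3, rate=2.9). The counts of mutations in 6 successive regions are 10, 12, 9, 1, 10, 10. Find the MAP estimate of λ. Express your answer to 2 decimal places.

λ̂_MAP = 6.07

Σxᵢ = 10+12+9+1+10+10 = 52, with n = 6.
Posterior ∝ λ^2e^(−2.9λ) · λ^52e^(−6λ) = λ^54e^(−8.9λ), i.e. Gamma(shape=55, rate=8.9).
The mode of a Gamma(a, b) with a ≥ 1 (shape–rate) is (a−1)/b = 54/8.9 ≈ 6.07.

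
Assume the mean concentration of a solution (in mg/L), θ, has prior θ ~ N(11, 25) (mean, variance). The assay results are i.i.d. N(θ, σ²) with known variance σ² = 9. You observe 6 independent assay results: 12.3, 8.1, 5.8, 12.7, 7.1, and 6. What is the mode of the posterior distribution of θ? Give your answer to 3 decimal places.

θ̂_MAP = 8.799

n = 6; x̄ = (12.3 + 8.1 + 5.8 + 12.7 + 7.1 + 6)/6 = 52/6 = 26/3 ≈ 8.6667.
For a Normal prior and Normal likelihood with known variance, the posterior is Normal; its mode equals its mean, the precision-weighted average.
Prior precision 1/σ₀² = 1/25 = 0.04; data precision n/σ² = 6/9 = 2/3.
θ̂ = (0.04·11 + (2/3)·(26/3)) / (0.04 + 2/3) = (1399/225)/(53/75) = 1399/159 ≈ 8.799.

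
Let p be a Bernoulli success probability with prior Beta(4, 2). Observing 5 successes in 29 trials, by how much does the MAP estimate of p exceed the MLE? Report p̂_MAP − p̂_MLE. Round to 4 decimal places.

Posterior is Beta(9, 26); MAP = (9−1)/(35−2) = 8/33 ≈ 0.24242.
MLE ignores the prior: p̂_MLE = k/n = 5/29 ≈ 0.17241.
Difference = 8/33 − 5/29 = 67/957 ≈ 0.0700.

MAP − MLE = 0.0700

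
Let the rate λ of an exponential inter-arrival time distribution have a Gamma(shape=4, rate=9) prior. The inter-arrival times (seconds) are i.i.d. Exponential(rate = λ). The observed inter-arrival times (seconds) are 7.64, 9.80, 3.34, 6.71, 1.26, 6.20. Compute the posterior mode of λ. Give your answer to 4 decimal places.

λ̂_MAP = 0.2048

The Exponential(rate=λ) likelihood is ∝ λ^n e^(−λΣtᵢ). Here n = 6 and Σtᵢ = 7.64 + 9.80 + 3.34 + 6.71 + 1.26 + 6.20 = 34.95.
Posterior ∝ λ^3e^(−9λ) · λ^6e^(−34.95λ) = λ^9e^(−43.95λ), i.e. Gamma(10, 43.95).
Mode = (a−1)/b = 9/43.95 ≈ 0.2048.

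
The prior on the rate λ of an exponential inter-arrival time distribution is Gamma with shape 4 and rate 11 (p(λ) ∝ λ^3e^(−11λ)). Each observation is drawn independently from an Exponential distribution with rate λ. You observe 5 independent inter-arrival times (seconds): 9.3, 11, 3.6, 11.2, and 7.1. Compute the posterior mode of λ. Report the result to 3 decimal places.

The Exponential(rate=λ) likelihood is ∝ λ^n e^(−λΣtᵢ). Here n = 5 and Σtᵢ = 9.3 + 11 + 3.6 + 11.2 + 7.1 = 42.2.
Posterior ∝ λ^3e^(−11λ) · λ^5e^(−42.2λ) = λ^8e^(−53.2λ), i.e. Gamma(9, 53.2).
Mode = (a−1)/b = 8/53.2 ≈ 0.150.

λ̂_MAP = 0.150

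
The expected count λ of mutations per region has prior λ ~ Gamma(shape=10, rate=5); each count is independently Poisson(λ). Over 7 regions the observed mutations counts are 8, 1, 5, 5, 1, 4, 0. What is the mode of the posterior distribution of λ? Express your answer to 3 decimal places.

Σxᵢ = 8+1+5+5+1+4+0 = 24, with n = 7.
Posterior ∝ λ^9e^(−5λ) · λ^24e^(−7λ) = λ^33e^(−12λ), i.e. Gamma(shape=34, rate=12).
The mode of a Gamma(a, b) with a ≥ 1 (shape–rate) is (a−1)/b = 33/12 ≈ 2.750.

λ̂_MAP = 2.750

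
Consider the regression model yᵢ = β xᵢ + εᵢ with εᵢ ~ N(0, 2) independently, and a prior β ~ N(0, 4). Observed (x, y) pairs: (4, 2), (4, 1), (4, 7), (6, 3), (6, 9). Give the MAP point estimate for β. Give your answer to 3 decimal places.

log p(β | y) = −Σ(yᵢ − βxᵢ)²/(2·2) − β²/(2·4) + const.
Setting the derivative to zero: Σxᵢ(yᵢ − βxᵢ)/2 − β/4 = 0, so β = Σxᵢyᵢ / (Σxᵢ² + σ²/τ²).
Σxᵢyᵢ = 4·2 + 4·1 + 4·7 + 6·3 + 6·9 = 112; Σxᵢ² = 120; σ²/τ² = 0.5.
β̂_MAP = 112 / (120 + 0.5) = 112/120.5 ≈ 0.929.

β̂_MAP = 0.929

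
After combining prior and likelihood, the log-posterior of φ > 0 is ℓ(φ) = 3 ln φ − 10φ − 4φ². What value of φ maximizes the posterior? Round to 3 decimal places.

ℓ'(φ) = 3/φ − 10 − 8φ. Setting this to zero and multiplying by φ: 8φ² + 10φ − 3 = 0.
φ = (−10 + √(10² + 4·8·3)) / (2·8) = (−10 + √196) / 16 = (−10 + 14)/16 = 1/4.
ℓ''(φ) = −3/φ² − 8 < 0, confirming a maximum.

φ̂_MAP = 0.250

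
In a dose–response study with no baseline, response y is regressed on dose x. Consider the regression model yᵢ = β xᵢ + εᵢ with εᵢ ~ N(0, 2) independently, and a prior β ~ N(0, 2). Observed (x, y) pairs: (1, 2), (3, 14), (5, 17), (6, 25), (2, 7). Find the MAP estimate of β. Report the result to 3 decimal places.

log p(β | y) = −Σ(yᵢ − βxᵢ)²/(2·2) − β²/(2·2) + const.
Setting the derivative to zero: Σxᵢ(yᵢ − βxᵢ)/2 − β/2 = 0, so β = Σxᵢyᵢ / (Σxᵢ² + σ²/τ²).
Σxᵢyᵢ = 1·2 + 3·14 + 5·17 + 6·25 + 2·7 = 293; Σxᵢ² = 75; σ²/τ² = 1.
β̂_MAP = 293 / (75 + 1) = 293/76 ≈ 3.855.

β̂_MAP = 3.855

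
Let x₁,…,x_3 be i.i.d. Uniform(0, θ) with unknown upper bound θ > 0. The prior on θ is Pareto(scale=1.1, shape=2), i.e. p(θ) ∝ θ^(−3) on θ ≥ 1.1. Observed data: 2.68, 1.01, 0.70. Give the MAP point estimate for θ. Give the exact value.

θ̂_MAP = 2.68

The Uniform(0, θ) likelihood is θ^(−n) for θ ≥ max(xᵢ), zero otherwise. Here max(xᵢ) = 2.68.
Posterior ∝ θ^(−3) · θ^(−3) = θ^(−6) on θ ≥ max(1.1, 2.68) = 2.68.
This density is strictly decreasing in θ, so the posterior mode lies at the lower boundary of the support.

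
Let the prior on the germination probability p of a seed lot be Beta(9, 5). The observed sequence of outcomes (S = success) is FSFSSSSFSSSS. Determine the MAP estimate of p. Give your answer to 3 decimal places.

Prior: Beta(9, 5).
Data: 9 successes in 12 trials (from the sequence). The binomial likelihood contributes p^9(1−p)^3, so the posterior is Beta(9+9, 5+3) = Beta(18, 8).
For Beta(a, b) with a, b > 1 the mode is (a−1)/(a+b−2) = 17/24 ≈ 0.708.

p̂_MAP = 0.708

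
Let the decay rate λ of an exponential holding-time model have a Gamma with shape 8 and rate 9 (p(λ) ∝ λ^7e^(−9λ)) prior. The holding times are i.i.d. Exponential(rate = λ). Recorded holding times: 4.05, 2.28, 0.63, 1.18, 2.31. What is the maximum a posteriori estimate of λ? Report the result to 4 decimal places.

λ̂_MAP = 0.6170

The Exponential(rate=λ) likelihood is ∝ λ^n e^(−λΣtᵢ). Here n = 5 and Σtᵢ = 4.05 + 2.28 + 0.63 + 1.18 + 2.31 = 10.45.
Posterior ∝ λ^7e^(−9λ) · λ^5e^(−10.45λ) = λ^12e^(−19.45λ), i.e. Gamma(13, 19.45).
Mode = (a−1)/b = 12/19.45 ≈ 0.6170.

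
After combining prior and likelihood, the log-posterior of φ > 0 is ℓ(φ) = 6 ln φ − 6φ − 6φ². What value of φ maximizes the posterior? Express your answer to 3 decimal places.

φ̂_MAP = 0.500

ℓ'(φ) = 6/φ − 6 − 12φ. Setting this to zero and multiplying by φ: 12φ² + 6φ − 6 = 0.
φ = (−6 + √(6² + 4·12·6)) / (2·12) = (−6 + √324) / 24 = (−6 + 18)/24 = 1/2.
ℓ''(φ) = −6/φ² − 12 < 0, confirming a maximum.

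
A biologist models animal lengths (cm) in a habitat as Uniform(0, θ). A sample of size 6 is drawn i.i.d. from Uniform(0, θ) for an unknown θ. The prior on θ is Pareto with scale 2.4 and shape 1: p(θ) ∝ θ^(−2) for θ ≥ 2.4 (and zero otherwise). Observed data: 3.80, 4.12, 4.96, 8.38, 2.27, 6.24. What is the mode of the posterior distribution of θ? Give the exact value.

The Uniform(0, θ) likelihood is θ^(−n) for θ ≥ max(xᵢ), zero otherwise. Here max(xᵢ) = 8.38.
Posterior ∝ θ^(−2) · θ^(−6) = θ^(−8) on θ ≥ max(2.4, 8.38) = 8.38.
This density is strictly decreasing in θ, so the posterior mode lies at the lower boundary of the support.

θ̂_MAP = 8.38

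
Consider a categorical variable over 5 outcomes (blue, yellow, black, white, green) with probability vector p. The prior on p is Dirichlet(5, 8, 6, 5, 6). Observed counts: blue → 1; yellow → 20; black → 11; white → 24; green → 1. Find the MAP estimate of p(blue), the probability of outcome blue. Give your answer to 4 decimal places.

MAP estimate of p(blue) = 0.0610

The posterior is Dirichlet(αᵢ + nᵢ) = Dirichlet(6, 28, 17, 29, 7).
For a Dirichlet(a₁,…,a_K) with all aᵢ > 1, the mode has j-th component (aⱼ − 1)/(Σaᵢ − K).
Here Σaᵢ = 87 and K = 5, so p(blue) = (6 − 1)/(87 − 5) = 5/82 ≈ 0.0610.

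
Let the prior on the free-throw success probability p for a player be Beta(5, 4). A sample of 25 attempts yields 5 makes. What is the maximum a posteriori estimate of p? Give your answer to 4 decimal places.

Prior: Beta(5, 4).
Data: 5 successes in 25 trials. The binomial likelihood contributes p^5(1−p)^20, so the posterior is Beta(5+5, 4+20) = Beta(10, 24).
For Beta(a, b) with a, b > 1 the mode is (a−1)/(a+b−2) = 9/32 ≈ 0.2813.

p̂_MAP = 0.2813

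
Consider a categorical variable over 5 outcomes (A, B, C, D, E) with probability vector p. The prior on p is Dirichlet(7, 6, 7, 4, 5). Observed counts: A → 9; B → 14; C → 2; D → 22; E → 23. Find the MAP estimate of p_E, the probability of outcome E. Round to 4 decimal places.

MAP estimate of p_E = 0.2872

The posterior is Dirichlet(αᵢ + nᵢ) = Dirichlet(16, 20, 9, 26, 28).
For a Dirichlet(a₁,…,a_K) with all aᵢ > 1, the mode has j-th component (aⱼ − 1)/(Σaᵢ − K).
Here Σaᵢ = 99 and K = 5, so p_E = (28 − 1)/(99 − 5) = 27/94 ≈ 0.2872.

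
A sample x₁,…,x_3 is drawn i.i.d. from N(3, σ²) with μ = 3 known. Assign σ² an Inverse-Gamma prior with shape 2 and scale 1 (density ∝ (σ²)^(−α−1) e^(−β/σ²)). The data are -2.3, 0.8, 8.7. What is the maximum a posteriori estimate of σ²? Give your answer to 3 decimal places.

Sum of squared deviations about the known mean: SS = (-2.3−3)² + (0.8−3)² + (8.7−3)² = 65.42.
The Normal likelihood contributes (σ²)^(−n/2) exp(−SS/(2σ²)), so the posterior is Inverse-Gamma(α + n/2, β + SS/2) = Inverse-Gamma(3.5, 33.71).
The mode of Inverse-Gamma(a, b) is b/(a+1) = 33.71/4.5 ≈ 7.491.

σ̂²_MAP = 7.491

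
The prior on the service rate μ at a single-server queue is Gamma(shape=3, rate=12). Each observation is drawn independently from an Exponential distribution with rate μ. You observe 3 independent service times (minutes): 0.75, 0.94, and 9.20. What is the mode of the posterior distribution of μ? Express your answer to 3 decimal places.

The Exponential(rate=μ) likelihood is ∝ μ^n e^(−μΣtᵢ). Here n = 3 and Σtᵢ = 0.75 + 0.94 + 9.20 = 10.89.
Posterior ∝ μ^2e^(−12μ) · μ^3e^(−10.89μ) = μ^5e^(−22.89μ), i.e. Gamma(6, 22.89).
Mode = (a−1)/b = 5/22.89 ≈ 0.218.

μ̂_MAP = 0.218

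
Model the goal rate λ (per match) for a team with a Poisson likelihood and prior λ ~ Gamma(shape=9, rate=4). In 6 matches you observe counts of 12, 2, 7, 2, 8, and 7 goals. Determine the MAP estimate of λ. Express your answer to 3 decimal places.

Σxᵢ = 12+2+7+2+8+7 = 38, with n = 6.
Posterior ∝ λ^8e^(−4λ) · λ^38e^(−6λ) = λ^46e^(−10λ), i.e. Gamma(shape=47, rate=10).
The mode of a Gamma(a, b) with a ≥ 1 (shape–rate) is (a−1)/b = 46/10 ≈ 4.600.

λ̂_MAP = 4.600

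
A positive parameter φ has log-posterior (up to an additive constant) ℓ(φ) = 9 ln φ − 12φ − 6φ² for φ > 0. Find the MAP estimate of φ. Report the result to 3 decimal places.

ℓ'(φ) = 9/φ − 12 − 12φ. Setting this to zero and multiplying by φ: 12φ² + 12φ − 9 = 0.
φ = (−12 + √(12² + 4·12·9)) / (2·12) = (−12 + √576) / 24 = (−12 + 24)/24 = 1/2.
ℓ''(φ) = −9/φ² − 12 < 0, confirming a maximum.

φ̂_MAP = 0.500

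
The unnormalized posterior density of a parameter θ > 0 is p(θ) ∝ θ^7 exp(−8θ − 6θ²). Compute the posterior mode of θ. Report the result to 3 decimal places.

θ̂_MAP = 0.500

ℓ'(θ) = 7/θ − 8 − 12θ. Setting this to zero and multiplying by θ: 12θ² + 8θ − 7 = 0.
θ = (−8 + √(8² + 4·12·7)) / (2·12) = (−8 + √400) / 24 = (−8 + 20)/24 = 1/2.
ℓ''(θ) = −7/θ² − 12 < 0, confirming a maximum.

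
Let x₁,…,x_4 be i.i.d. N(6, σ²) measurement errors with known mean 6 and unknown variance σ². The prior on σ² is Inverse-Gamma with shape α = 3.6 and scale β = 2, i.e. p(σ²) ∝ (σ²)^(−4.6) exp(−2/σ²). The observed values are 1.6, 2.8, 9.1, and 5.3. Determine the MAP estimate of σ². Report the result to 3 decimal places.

Sum of squared deviations about the known mean: SS = (1.6−6)² + (2.8−6)² + (9.1−6)² + (5.3−6)² = 39.7.
The Normal likelihood contributes (σ²)^(−n/2) exp(−SS/(2σ²)), so the posterior is Inverse-Gamma(α + n/2, β + SS/2) = Inverse-Gamma(5.6, 21.85).
The mode of Inverse-Gamma(a, b) is b/(a+1) = 21.85/6.6 ≈ 3.311.

σ̂²_MAP = 3.311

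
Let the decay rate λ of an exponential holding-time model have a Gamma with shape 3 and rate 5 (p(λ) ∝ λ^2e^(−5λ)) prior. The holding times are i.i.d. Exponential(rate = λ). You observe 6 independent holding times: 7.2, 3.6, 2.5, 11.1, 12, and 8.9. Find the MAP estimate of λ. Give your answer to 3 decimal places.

The Exponential(rate=λ) likelihood is ∝ λ^n e^(−λΣtᵢ). Here n = 6 and Σtᵢ = 7.2 + 3.6 + 2.5 + 11.1 + 12 + 8.9 = 45.3.
Posterior ∝ λ^2e^(−5λ) · λ^6e^(−45.3λ) = λ^8e^(−50.3λ), i.e. Gamma(9, 50.3).
Mode = (a−1)/b = 8/50.3 ≈ 0.159.

λ̂_MAP = 0.159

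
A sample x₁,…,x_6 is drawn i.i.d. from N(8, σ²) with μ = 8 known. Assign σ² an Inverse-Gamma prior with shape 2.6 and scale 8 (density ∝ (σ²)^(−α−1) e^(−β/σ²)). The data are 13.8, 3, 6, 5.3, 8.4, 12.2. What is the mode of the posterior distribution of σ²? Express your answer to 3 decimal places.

Sum of squared deviations about the known mean: SS = (13.8−8)² + (3−8)² + (6−8)² + (5.3−8)² + (8.4−8)² + (12.2−8)² = 87.73.
The Normal likelihood contributes (σ²)^(−n/2) exp(−SS/(2σ²)), so the posterior is Inverse-Gamma(α + n/2, β + SS/2) = Inverse-Gamma(5.6, 51.865).
The mode of Inverse-Gamma(a, b) is b/(a+1) = 51.865/6.6 ≈ 7.858.

σ̂²_MAP = 7.858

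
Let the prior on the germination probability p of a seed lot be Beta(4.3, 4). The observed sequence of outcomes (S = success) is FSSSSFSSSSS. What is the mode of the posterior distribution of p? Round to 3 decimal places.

Prior: Beta(4.3, 4).
Data: 9 successes in 11 trials (from the sequence). The binomial likelihood contributes p^9(1−p)^2, so the posterior is Beta(4.3+9, 4+2) = Beta(13.3, 6).
For Beta(a, b) with a, b > 1 the mode is (a−1)/(a+b−2) = 12.3/17.3 ≈ 0.711.

p̂_MAP = 0.711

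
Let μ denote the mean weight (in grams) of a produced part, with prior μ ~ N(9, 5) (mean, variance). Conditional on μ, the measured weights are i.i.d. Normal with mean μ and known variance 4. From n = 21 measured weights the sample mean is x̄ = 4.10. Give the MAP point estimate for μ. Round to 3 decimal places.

n = 21, x̄ = 4.10.
For a Normal prior and Normal likelihood with known variance, the posterior is Normal; its mode equals its mean, the precision-weighted average.
Prior precision 1/σ₀² = 1/5 = 0.2; data precision n/σ² = 21/4 = 5.25.
μ̂ = (0.2·9 + 5.25·4.1) / (0.2 + 5.25) = 23.325/5.45 = 933/218 ≈ 4.280.

μ̂_MAP = 4.280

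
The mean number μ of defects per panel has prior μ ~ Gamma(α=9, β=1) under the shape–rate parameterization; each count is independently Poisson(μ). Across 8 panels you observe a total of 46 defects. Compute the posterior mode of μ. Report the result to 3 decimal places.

Σxᵢ = 46, n = 8.
Posterior ∝ μ^8e^(−1μ) · μ^46e^(−8μ) = μ^54e^(−9μ), i.e. Gamma(shape=55, rate=9).
The mode of a Gamma(a, b) with a ≥ 1 (shape–rate) is (a−1)/b = 54/9 ≈ 6.000.

μ̂_MAP = 6.000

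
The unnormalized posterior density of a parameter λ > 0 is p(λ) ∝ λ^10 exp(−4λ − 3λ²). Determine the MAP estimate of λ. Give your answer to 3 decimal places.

ℓ'(λ) = 10/λ − 4 − 6λ. Setting this to zero and multiplying by λ: 6λ² + 4λ − 10 = 0.
λ = (−4 + √(4² + 4·6·10)) / (2·6) = (−4 + √256) / 12 = (−4 + 16)/12 = 1.
ℓ''(λ) = −10/λ² − 6 < 0, confirming a maximum.

λ̂_MAP = 1.000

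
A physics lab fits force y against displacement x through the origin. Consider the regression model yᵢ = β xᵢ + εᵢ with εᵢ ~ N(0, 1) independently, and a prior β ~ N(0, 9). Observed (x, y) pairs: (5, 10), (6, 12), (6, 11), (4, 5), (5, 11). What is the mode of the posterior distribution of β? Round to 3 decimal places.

log p(β | y) = −Σ(yᵢ − βxᵢ)²/(2·1) − β²/(2·9) + const.
Setting the derivative to zero: Σxᵢ(yᵢ − βxᵢ)/1 − β/9 = 0, so β = Σxᵢyᵢ / (Σxᵢ² + σ²/τ²).
Σxᵢyᵢ = 5·10 + 6·12 + 6·11 + 4·5 + 5·11 = 263; Σxᵢ² = 138; σ²/τ² = 1/9.
β̂_MAP = 263 / (138 + 1/9) = 263/(1243/9) = 2367/1243 ≈ 1.904.

β̂_MAP = 1.904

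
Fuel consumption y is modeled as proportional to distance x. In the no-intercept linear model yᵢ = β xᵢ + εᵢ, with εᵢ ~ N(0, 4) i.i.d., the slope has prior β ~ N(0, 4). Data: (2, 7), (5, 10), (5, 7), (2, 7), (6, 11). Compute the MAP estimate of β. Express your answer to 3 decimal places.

log p(β | y) = −Σ(yᵢ − βxᵢ)²/(2·4) − β²/(2·4) + const.
Setting the derivative to zero: Σxᵢ(yᵢ − βxᵢ)/4 − β/4 = 0, so β = Σxᵢyᵢ / (Σxᵢ² + σ²/τ²).
Σxᵢyᵢ = 2·7 + 5·10 + 5·7 + 2·7 + 6·11 = 179; Σxᵢ² = 94; σ²/τ² = 1.
β̂_MAP = 179 / (94 + 1) = 179/95 ≈ 1.884.

β̂_MAP = 1.884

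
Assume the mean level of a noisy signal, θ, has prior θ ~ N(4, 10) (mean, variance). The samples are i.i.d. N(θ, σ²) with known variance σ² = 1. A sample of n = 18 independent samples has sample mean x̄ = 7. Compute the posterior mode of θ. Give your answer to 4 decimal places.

θ̂_MAP = 6.9834

n = 18, x̄ = 7.
For a Normal prior and Normal likelihood with known variance, the posterior is Normal; its mode equals its mean, the precision-weighted average.
Prior precision 1/σ₀² = 1/10 = 0.1; data precision n/σ² = 18/1 = 18.
θ̂ = (0.1·4 + 18·7) / (0.1 + 18) = 126.4/18.1 = 1264/181 ≈ 6.9834.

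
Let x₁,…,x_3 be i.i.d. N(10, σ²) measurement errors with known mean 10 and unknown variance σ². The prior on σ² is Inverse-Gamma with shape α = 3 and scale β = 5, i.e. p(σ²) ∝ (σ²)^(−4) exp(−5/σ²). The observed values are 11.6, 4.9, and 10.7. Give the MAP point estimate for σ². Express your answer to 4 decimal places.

Sum of squared deviations about the known mean: SS = (11.6−10)² + (4.9−10)² + (10.7−10)² = 29.06.
The Normal likelihood contributes (σ²)^(−n/2) exp(−SS/(2σ²)), so the posterior is Inverse-Gamma(α + n/2, β + SS/2) = Inverse-Gamma(4.5, 19.53).
The mode of Inverse-Gamma(a, b) is b/(a+1) = 19.53/5.5 ≈ 3.5509.

σ̂²_MAP = 3.5509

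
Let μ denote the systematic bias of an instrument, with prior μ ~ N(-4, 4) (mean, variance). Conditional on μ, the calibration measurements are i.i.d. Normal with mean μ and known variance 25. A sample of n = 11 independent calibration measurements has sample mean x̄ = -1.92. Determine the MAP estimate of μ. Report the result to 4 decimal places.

μ̂_MAP = -2.6736

n = 11, x̄ = -1.92.
For a Normal prior and Normal likelihood with known variance, the posterior is Normal; its mode equals its mean, the precision-weighted average.
Prior precision 1/σ₀² = 1/4 = 0.25; data precision n/σ² = 11/25 = 0.44.
μ̂ = (0.25·(-4) + 0.44·(-1.92)) / (0.25 + 0.44) = (-1.8448)/0.69 = -4612/1725 ≈ -2.6736.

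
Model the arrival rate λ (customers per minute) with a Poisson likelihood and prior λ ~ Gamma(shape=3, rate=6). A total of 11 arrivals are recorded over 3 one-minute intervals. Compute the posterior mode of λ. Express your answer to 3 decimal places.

Σxᵢ = 11, n = 3.
Posterior ∝ λ^2e^(−6λ) · λ^11e^(−3λ) = λ^13e^(−9λ), i.e. Gamma(shape=14, rate=9).
The mode of a Gamma(a, b) with a ≥ 1 (shape–rate) is (a−1)/b = 13/9 ≈ 1.444.

λ̂_MAP = 1.444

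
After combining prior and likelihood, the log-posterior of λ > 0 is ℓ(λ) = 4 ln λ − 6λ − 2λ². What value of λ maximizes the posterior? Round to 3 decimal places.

λ̂_MAP = 0.500

ℓ'(λ) = 4/λ − 6 − 4λ. Setting this to zero and multiplying by λ: 4λ² + 6λ − 4 = 0.
λ = (−6 + √(6² + 4·4·4)) / (2·4) = (−6 + √100) / 8 = (−6 + 10)/8 = 1/2.
ℓ''(λ) = −4/λ² − 4 < 0, confirming a maximum.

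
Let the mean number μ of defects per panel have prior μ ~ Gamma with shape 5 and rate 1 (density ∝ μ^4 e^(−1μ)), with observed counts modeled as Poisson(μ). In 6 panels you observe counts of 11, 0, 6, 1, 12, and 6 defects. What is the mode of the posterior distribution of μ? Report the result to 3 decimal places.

Σxᵢ = 11+0+6+1+12+6 = 36, with n = 6.
Posterior ∝ μ^4e^(−1μ) · μ^36e^(−6μ) = μ^40e^(−7μ), i.e. Gamma(shape=41, rate=7).
The mode of a Gamma(a, b) with a ≥ 1 (shape–rate) is (a−1)/b = 40/7 ≈ 5.714.

μ̂_MAP = 5.714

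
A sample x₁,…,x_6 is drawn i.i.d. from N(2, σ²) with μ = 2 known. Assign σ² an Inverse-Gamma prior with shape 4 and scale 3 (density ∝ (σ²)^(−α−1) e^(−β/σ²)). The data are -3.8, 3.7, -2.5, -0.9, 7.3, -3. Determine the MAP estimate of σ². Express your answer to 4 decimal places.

Sum of squared deviations about the known mean: SS = (-3.8−2)² + (3.7−2)² + (-2.5−2)² + (-0.9−2)² + (7.3−2)² + (-3−2)² = 118.28.
The Normal likelihood contributes (σ²)^(−n/2) exp(−SS/(2σ²)), so the posterior is Inverse-Gamma(α + n/2, β + SS/2) = Inverse-Gamma(7, 62.14).
The mode of Inverse-Gamma(a, b) is b/(a+1) = 62.14/8 ≈ 7.7675.

σ̂²_MAP = 7.7675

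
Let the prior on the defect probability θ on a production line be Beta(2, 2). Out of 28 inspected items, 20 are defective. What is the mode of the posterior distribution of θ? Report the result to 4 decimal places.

Prior: Beta(2, 2).
Data: 20 successes in 28 trials. The binomial likelihood contributes θ^20(1−θ)^8, so the posterior is Beta(2+20, 2+8) = Beta(22, 10).
For Beta(a, b) with a, b > 1 the mode is (a−1)/(a+b−2) = 21/30 ≈ 0.7000.

θ̂_MAP = 0.7000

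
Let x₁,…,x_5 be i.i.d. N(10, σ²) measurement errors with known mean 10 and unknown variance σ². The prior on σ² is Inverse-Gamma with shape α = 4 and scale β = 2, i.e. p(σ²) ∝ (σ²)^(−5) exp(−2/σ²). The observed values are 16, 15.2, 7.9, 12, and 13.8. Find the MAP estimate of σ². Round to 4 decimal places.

Sum of squared deviations about the known mean: SS = (16−10)² + (15.2−10)² + (7.9−10)² + (12−10)² + (13.8−10)² = 85.89.
The Normal likelihood contributes (σ²)^(−n/2) exp(−SS/(2σ²)), so the posterior is Inverse-Gamma(α + n/2, β + SS/2) = Inverse-Gamma(6.5, 44.945).
The mode of Inverse-Gamma(a, b) is b/(a+1) = 44.945/7.5 ≈ 5.9927.

σ̂²_MAP = 5.9927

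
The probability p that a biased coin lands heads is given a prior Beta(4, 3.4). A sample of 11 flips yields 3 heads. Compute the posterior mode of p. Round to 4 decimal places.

p̂_MAP = 0.3659

Prior: Beta(4, 3.4).
Data: 3 successes in 11 trials. The binomial likelihood contributes p^3(1−p)^8, so the posterior is Beta(4+3, 3.4+8) = Beta(7, 11.4).
For Beta(a, b) with a, b > 1 the mode is (a−1)/(a+b−2) = 6/16.4 ≈ 0.3659.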